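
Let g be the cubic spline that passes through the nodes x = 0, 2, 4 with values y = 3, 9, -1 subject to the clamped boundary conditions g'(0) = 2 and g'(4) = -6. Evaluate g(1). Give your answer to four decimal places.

6.6250

Let M_i = g''(x_i). Step sizes h_i = 2, 2; slopes of the chords Δ_i = (y_(i+1) - y_i)/h_i = 3, -5.
  2·M_0 + 8·M_1 + 2·M_2 = 6(Δ_1 - Δ_0) = -48
Clamped end conditions give two more equations: 2h_0·M_0 + h_0·M_1 = 6(Δ_0 - g'(0)) = 6 and h_1·M_1 + 2h_1·M_2 = 6(g'(4) - Δ_1) = -6.
Hence M_0 = 11/2, M_1 = -8, M_2 = 5/2.
On [0, 2], g(x) = 3 + 2·x + 11/4·x² - 9/8·x³.
With x = 1: g(1) = 53/8.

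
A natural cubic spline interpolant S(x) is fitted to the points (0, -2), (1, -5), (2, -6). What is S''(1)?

3

Write M_i for S''(x_i). With h_i = 1, 1 and divided differences Δ_i = -3, -1, the continuity of S' gives the tridiagonal system
  1·M_0 + 4·M_1 + 1·M_2 = 6(Δ_1 - Δ_0) = 12
Natural end conditions: M_0 = M_2 = 0.
Hence M_0 = 0, M_1 = 3, M_2 = 0.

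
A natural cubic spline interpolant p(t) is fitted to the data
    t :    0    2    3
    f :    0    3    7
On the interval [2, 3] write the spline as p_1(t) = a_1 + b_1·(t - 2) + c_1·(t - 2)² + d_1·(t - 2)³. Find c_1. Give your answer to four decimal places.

Put M_i = p'' at the i-th knot. Here h = (2, 1) and Δ = (3/2, 4), so the interior equations h_(i-1)·M_(i-1) + 2(h_(i-1)+h_i)·M_i + h_i·M_(i+1) = 6(Δ_i − Δ_(i-1)) read
  2·M_0 + 6·M_1 + 1·M_2 = 6(Δ_1 - Δ_0) = 15
Natural end conditions: M_0 = M_2 = 0.
Hence M_0 = 0, M_1 = 5/2, M_2 = 0.
On [2, 3], with p_1(t) = a_1 + b_1·(t - 2) + c_1·(t - 2)² + d_1·(t - 2)³: c_1 = M_1/2 = 5/4, d_1 = (M_2 - M_1)/(6h_1) = -5/12, b_1 = Δ_1 - h_1(2M_1 + M_2)/6 = 19/6.

1.2500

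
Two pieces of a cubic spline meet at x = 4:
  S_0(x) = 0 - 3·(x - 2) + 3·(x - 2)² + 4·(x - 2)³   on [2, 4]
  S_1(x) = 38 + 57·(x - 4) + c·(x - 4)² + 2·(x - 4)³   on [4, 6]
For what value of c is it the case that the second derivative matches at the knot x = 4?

27

S_0''(x) = 6 + 24·(x - 2), so S_0''(4) = 54. On the right, S_1''(4) = 2c, so c = 27.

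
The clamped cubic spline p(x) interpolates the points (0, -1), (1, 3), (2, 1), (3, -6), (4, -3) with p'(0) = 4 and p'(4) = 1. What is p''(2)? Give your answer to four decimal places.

With M_i denoting the second derivative at x_i, h_i = 1, 1, 1, 1, and Δ_i = (y_(i+1) − y_i)/h_i = 4, -2, -7, 3:
  1·M_0 + 4·M_1 + 1·M_2 = 6(Δ_1 - Δ_0) = -36
  1·M_1 + 4·M_2 + 1·M_3 = 6(Δ_2 - Δ_1) = -30
  1·M_2 + 4·M_3 + 1·M_4 = 6(Δ_3 - Δ_2) = 60
Clamped end conditions give two more equations: 2h_0·M_0 + h_0·M_1 = 6(Δ_0 - p'(0)) = 0 and h_3·M_3 + 2h_3·M_4 = 6(p'(4) - Δ_3) = -12.
Solving: M_0 = 99/28, M_1 = -99/14, M_2 = -45/4, M_3 = 309/14, M_4 = -477/28.

-11.2500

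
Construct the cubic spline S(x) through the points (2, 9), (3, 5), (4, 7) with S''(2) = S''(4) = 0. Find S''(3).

Put m_i = S'' at the i-th knot. Here h = (1, 1) and Δ = (-4, 2), so the interior equations h_(i-1)·m_(i-1) + 2(h_(i-1)+h_i)·m_i + h_i·m_(i+1) = 6(Δ_i − Δ_(i-1)) read
  1·m_0 + 4·m_1 + 1·m_2 = 6(Δ_1 - Δ_0) = 36
Natural end conditions: m_0 = m_2 = 0.
Hence m_0 = 0, m_1 = 9, m_2 = 0.

9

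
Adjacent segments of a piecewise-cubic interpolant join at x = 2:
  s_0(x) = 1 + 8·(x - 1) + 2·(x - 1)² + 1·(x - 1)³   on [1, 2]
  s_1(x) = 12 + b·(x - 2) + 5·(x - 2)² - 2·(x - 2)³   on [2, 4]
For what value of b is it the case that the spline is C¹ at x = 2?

s_0'(x) = 8 + 4·(x - 1) + 3·(x - 1)², so s_0'(2) = 15. On the right, s_1'(2) = b, so b = 15.

15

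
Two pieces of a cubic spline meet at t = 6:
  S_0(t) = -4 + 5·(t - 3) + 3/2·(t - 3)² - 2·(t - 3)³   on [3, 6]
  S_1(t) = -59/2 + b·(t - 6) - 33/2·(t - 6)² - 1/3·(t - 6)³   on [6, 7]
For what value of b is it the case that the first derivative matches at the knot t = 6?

S_0'(t) = 5 + 3·(t - 3) - 6·(t - 3)², so S_0'(6) = -40. On the right, S_1'(6) = b, so b = -40.

-40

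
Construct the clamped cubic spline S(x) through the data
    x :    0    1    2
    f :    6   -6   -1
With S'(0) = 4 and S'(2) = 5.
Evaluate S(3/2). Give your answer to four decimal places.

Let m_i = S''(x_i). Step sizes h_i = 1, 1; slopes of the chords Δ_i = (y_(i+1) - y_i)/h_i = -12, 5.
  1·m_0 + 4·m_1 + 1·m_2 = 6(Δ_1 - Δ_0) = 102
Clamped end conditions give two more equations: 2h_0·m_0 + h_0·m_1 = 6(Δ_0 - S'(0)) = -96 and h_1·m_1 + 2h_1·m_2 = 6(S'(2) - Δ_1) = 0.
Forward elimination and back-substitution give m_0 = -73, m_1 = 50, m_2 = -25.
On [1, 2], S(x) = -6 - 15/2·(x - 1) + 25·(x - 1)² - 25/2·(x - 1)³.
With (x - 1) = 1/2: S(3/2) = -81/16.

-5.0625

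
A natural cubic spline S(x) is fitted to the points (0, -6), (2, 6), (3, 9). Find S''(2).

Put M_i = S'' at the i-th knot. Here h = (2, 1) and Δ = (6, 3), so the interior equations h_(i-1)·M_(i-1) + 2(h_(i-1)+h_i)·M_i + h_i·M_(i+1) = 6(Δ_i − Δ_(i-1)) read
  2·M_0 + 6·M_1 + 1·M_2 = 6(Δ_1 - Δ_0) = -18
Natural end conditions: M_0 = M_2 = 0.
Hence M_0 = 0, M_1 = -3, M_2 = 0.

-3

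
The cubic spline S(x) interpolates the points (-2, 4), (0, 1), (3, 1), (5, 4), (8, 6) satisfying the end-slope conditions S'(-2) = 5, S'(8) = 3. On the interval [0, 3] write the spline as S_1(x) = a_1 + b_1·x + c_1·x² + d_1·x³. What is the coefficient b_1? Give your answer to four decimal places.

-3.2121

Put M_i = S'' at the i-th knot. Here h = (2, 3, 2, 3) and Δ = (-3/2, 0, 3/2, 2/3), so the interior equations h_(i-1)·M_(i-1) + 2(h_(i-1)+h_i)·M_i + h_i·M_(i+1) = 6(Δ_i − Δ_(i-1)) read
  2·M_0 + 10·M_1 + 3·M_2 = 6(Δ_1 - Δ_0) = 9
  3·M_1 + 10·M_2 + 2·M_3 = 6(Δ_2 - Δ_1) = 9
  2·M_2 + 10·M_3 + 3·M_4 = 6(Δ_3 - Δ_2) = -5
Clamped end conditions give two more equations: 2h_0·M_0 + h_0·M_1 = 6(Δ_0 - S'(-2)) = -39 and h_3·M_3 + 2h_3·M_4 = 6(S'(8) - Δ_3) = 14.
Hence M_0 = -6547/580, M_1 = 446/145, M_2 = 79/290, M_3 = -214/145, M_4 = 1336/435.
On [0, 3], with S_1(x) = a_1 + b_1·x + c_1·x² + d_1·x³: c_1 = M_1/2 = 223/145, d_1 = (M_2 - M_1)/(6h_1) = -271/1740, b_1 = Δ_1 - h_1(2M_1 + M_2)/6 = -1863/580.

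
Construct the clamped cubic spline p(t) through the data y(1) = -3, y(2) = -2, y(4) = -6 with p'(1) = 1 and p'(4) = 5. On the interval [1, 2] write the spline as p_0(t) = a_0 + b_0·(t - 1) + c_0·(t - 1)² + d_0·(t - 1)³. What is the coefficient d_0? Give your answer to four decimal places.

-2.1667

With m_i denoting the second derivative at x_i, h_i = 1, 2, and Δ_i = (y_(i+1) − y_i)/h_i = 1, -2:
  1·m_0 + 6·m_1 + 2·m_2 = 6(Δ_1 - Δ_0) = -18
Clamped end conditions give two more equations: 2h_0·m_0 + h_0·m_1 = 6(Δ_0 - p'(1)) = 0 and h_1·m_1 + 2h_1·m_2 = 6(p'(4) - Δ_1) = 42.
Solving: m_0 = 13/3, m_1 = -26/3, m_2 = 89/6.
On [1, 2], with p_0(t) = a_0 + b_0·(t - 1) + c_0·(t - 1)² + d_0·(t - 1)³: c_0 = m_0/2 = 13/6, d_0 = (m_1 - m_0)/(6h_0) = -13/6, b_0 = Δ_0 - h_0(2m_0 + m_1)/6 = 1.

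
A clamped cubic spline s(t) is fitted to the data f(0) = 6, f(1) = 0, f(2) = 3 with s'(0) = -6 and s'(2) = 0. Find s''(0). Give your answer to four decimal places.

Put m_i = s'' at the i-th knot. Here h = (1, 1) and Δ = (-6, 3), so the interior equations h_(i-1)·m_(i-1) + 2(h_(i-1)+h_i)·m_i + h_i·m_(i+1) = 6(Δ_i − Δ_(i-1)) read
  1·m_0 + 4·m_1 + 1·m_2 = 6(Δ_1 - Δ_0) = 54
Clamped end conditions give two more equations: 2h_0·m_0 + h_0·m_1 = 6(Δ_0 - s'(0)) = 0 and h_1·m_1 + 2h_1·m_2 = 6(s'(2) - Δ_1) = -18.
Hence m_0 = -21/2, m_1 = 21, m_2 = -39/2.

-10.5000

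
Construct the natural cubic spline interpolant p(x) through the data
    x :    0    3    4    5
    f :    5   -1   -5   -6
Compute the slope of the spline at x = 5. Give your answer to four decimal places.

-0.1613

With M_i denoting the second derivative at x_i, h_i = 3, 1, 1, and Δ_i = (y_(i+1) − y_i)/h_i = -2, -4, -1:
  3·M_0 + 8·M_1 + 1·M_2 = 6(Δ_1 - Δ_0) = -12
  1·M_1 + 4·M_2 + 1·M_3 = 6(Δ_2 - Δ_1) = 18
Natural end conditions: M_0 = M_3 = 0.
Hence M_0 = 0, M_1 = -66/31, M_2 = 156/31, M_3 = 0.
On [4, 5], p'(x) = b_2 + 2c_2·(x - 4) + 3d_2·(x - 4)² with b_2 = Δ_2 - h_2(2M_2 + M_3)/6 = -83/31, c_2 = M_2/2 = 78/31, d_2 = (M_3 - M_2)/(6h_2) = -26/31. So p'(5) = -5/31.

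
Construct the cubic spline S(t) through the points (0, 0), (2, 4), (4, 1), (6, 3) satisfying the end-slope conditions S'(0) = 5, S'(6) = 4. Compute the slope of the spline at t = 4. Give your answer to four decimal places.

-1.2333

Write M_i for S''(x_i). With h_i = 2, 2, 2 and divided differences Δ_i = 2, -3/2, 1, the continuity of S' gives the tridiagonal system
  2·M_0 + 8·M_1 + 2·M_2 = 6(Δ_1 - Δ_0) = -21
  2·M_1 + 8·M_2 + 2·M_3 = 6(Δ_2 - Δ_1) = 15
Clamped end conditions give two more equations: 2h_0·M_0 + h_0·M_1 = 6(Δ_0 - S'(0)) = -18 and h_2·M_2 + 2h_2·M_3 = 6(S'(6) - Δ_2) = 18.
Solving: M_0 = -103/30, M_1 = -32/15, M_2 = 22/15, M_3 = 113/30.
On [4, 6], S'(t) = b_2 + 2c_2·(t - 4) + 3d_2·(t - 4)² with b_2 = Δ_2 - h_2(2M_2 + M_3)/6 = -37/30, c_2 = M_2/2 = 11/15, d_2 = (M_3 - M_2)/(6h_2) = 23/120. So S'(4) = -37/30.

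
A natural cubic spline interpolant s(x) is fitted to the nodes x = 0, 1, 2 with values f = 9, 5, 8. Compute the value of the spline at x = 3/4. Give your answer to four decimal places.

Put σ_i = s'' at the i-th knot. Here h = (1, 1) and Δ = (-4, 3), so the interior equations h_(i-1)·σ_(i-1) + 2(h_(i-1)+h_i)·σ_i + h_i·σ_(i+1) = 6(Δ_i − Δ_(i-1)) read
  1·σ_0 + 4·σ_1 + 1·σ_2 = 6(Δ_1 - Δ_0) = 42
Natural end conditions: σ_0 = σ_2 = 0.
Solving the tridiagonal system: σ_0 = 0, σ_1 = 21/2, σ_2 = 0.
On [0, 1], s(x) = 9 - 23/4·x + 0·x² + 7/4·x³.
With x = 3/4: s(3/4) = 1389/256.

5.4258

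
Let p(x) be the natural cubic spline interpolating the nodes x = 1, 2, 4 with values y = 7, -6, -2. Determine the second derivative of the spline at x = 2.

15

Let σ_i = p''(x_i). Step sizes h_i = 1, 2; slopes of the chords Δ_i = (y_(i+1) - y_i)/h_i = -13, 2.
  1·σ_0 + 6·σ_1 + 2·σ_2 = 6(Δ_1 - Δ_0) = 90
Natural end conditions: σ_0 = σ_2 = 0.
Solving the tridiagonal system: σ_0 = 0, σ_1 = 15, σ_2 = 0.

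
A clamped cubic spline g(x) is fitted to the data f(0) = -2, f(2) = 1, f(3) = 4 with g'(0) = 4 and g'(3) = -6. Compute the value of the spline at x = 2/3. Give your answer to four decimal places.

-0.7901

Let σ_i = g''(x_i). Step sizes h_i = 2, 1; slopes of the chords Δ_i = (y_(i+1) - y_i)/h_i = 3/2, 3.
  2·σ_0 + 6·σ_1 + 1·σ_2 = 6(Δ_1 - Δ_0) = 9
Clamped end conditions give two more equations: 2h_0·σ_0 + h_0·σ_1 = 6(Δ_0 - g'(0)) = -15 and h_1·σ_1 + 2h_1·σ_2 = 6(g'(3) - Δ_1) = -54.
Solving: σ_0 = -103/12, σ_1 = 29/3, σ_2 = -191/6.
On [0, 2], g(x) = -2 + 4·x - 103/24·x² + 73/48·x³.
With x = 2/3: g(2/3) = -64/81.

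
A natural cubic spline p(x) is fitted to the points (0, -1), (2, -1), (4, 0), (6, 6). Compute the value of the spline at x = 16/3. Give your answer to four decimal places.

Write σ_i for p''(x_i). With h_i = 2, 2, 2 and divided differences Δ_i = 0, 1/2, 3, the continuity of p' gives the tridiagonal system
  2·σ_0 + 8·σ_1 + 2·σ_2 = 6(Δ_1 - Δ_0) = 3
  2·σ_1 + 8·σ_2 + 2·σ_3 = 6(Δ_2 - Δ_1) = 15
Natural end conditions: σ_0 = σ_3 = 0.
Solving: σ_0 = 0, σ_1 = -1/10, σ_2 = 19/10, σ_3 = 0.
On [4, 6], p(x) = 0 + 26/15·(x - 4) + 19/20·(x - 4)² - 19/120·(x - 4)³.
With (x - 4) = 4/3: p(16/3) = 1468/405.

3.6247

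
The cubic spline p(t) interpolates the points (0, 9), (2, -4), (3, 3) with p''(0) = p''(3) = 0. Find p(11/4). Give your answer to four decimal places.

With M_i denoting the second derivative at x_i, h_i = 2, 1, and Δ_i = (y_(i+1) − y_i)/h_i = -13/2, 7:
  2·M_0 + 6·M_1 + 1·M_2 = 6(Δ_1 - Δ_0) = 81
Natural end conditions: M_0 = M_2 = 0.
Solving: M_0 = 0, M_1 = 27/2, M_2 = 0.
On [2, 3], p(t) = -4 + 5/2·(t - 2) + 27/4·(t - 2)² - 9/4·(t - 2)³.
With (t - 2) = 3/4: p(11/4) = 185/256.

0.7227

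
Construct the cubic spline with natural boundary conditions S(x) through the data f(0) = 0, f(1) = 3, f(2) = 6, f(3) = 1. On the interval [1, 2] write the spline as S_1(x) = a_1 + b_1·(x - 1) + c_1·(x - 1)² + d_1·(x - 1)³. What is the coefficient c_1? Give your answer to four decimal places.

1.6000

Let M_i = S''(x_i). Step sizes h_i = 1, 1, 1; slopes of the chords Δ_i = (y_(i+1) - y_i)/h_i = 3, 3, -5.
  1·M_0 + 4·M_1 + 1·M_2 = 6(Δ_1 - Δ_0) = 0
  1·M_1 + 4·M_2 + 1·M_3 = 6(Δ_2 - Δ_1) = -48
Natural end conditions: M_0 = M_3 = 0.
Solving: M_0 = 0, M_1 = 16/5, M_2 = -64/5, M_3 = 0.
On [1, 2], with S_1(x) = a_1 + b_1·(x - 1) + c_1·(x - 1)² + d_1·(x - 1)³: c_1 = M_1/2 = 8/5, d_1 = (M_2 - M_1)/(6h_1) = -8/3, b_1 = Δ_1 - h_1(2M_1 + M_2)/6 = 61/15.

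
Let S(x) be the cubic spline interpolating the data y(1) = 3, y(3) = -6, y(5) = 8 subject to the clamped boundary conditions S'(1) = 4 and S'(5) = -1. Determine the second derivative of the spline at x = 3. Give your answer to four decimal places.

19.7500

Put M_i = S'' at the i-th knot. Here h = (2, 2) and Δ = (-9/2, 7), so the interior equations h_(i-1)·M_(i-1) + 2(h_(i-1)+h_i)·M_i + h_i·M_(i+1) = 6(Δ_i − Δ_(i-1)) read
  2·M_0 + 8·M_1 + 2·M_2 = 6(Δ_1 - Δ_0) = 69
Clamped end conditions give two more equations: 2h_0·M_0 + h_0·M_1 = 6(Δ_0 - S'(1)) = -51 and h_1·M_1 + 2h_1·M_2 = 6(S'(5) - Δ_1) = -48.
Solving the tridiagonal system: M_0 = -181/8, M_1 = 79/4, M_2 = -175/8.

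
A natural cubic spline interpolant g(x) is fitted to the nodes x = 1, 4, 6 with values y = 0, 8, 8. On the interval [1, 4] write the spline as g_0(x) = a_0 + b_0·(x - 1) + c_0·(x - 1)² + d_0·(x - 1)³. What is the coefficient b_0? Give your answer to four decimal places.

3.4667

Let M_i = g''(x_i). Step sizes h_i = 3, 2; slopes of the chords Δ_i = (y_(i+1) - y_i)/h_i = 8/3, 0.
  3·M_0 + 10·M_1 + 2·M_2 = 6(Δ_1 - Δ_0) = -16
Natural end conditions: M_0 = M_2 = 0.
Solving the tridiagonal system: M_0 = 0, M_1 = -8/5, M_2 = 0.
On [1, 4], with g_0(x) = a_0 + b_0·(x - 1) + c_0·(x - 1)² + d_0·(x - 1)³: c_0 = M_0/2 = 0, d_0 = (M_1 - M_0)/(6h_0) = -4/45, b_0 = Δ_0 - h_0(2M_0 + M_1)/6 = 52/15.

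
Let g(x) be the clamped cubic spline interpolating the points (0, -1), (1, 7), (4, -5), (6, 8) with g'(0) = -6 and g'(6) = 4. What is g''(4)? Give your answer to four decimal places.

Write σ_i for g''(x_i). With h_i = 1, 3, 2 and divided differences Δ_i = 8, -4, 13/2, the continuity of g' gives the tridiagonal system
  1·σ_0 + 8·σ_1 + 3·σ_2 = 6(Δ_1 - Δ_0) = -72
  3·σ_1 + 10·σ_2 + 2·σ_3 = 6(Δ_2 - Δ_1) = 63
Clamped end conditions give two more equations: 2h_0·σ_0 + h_0·σ_1 = 6(Δ_0 - g'(0)) = 84 and h_2·σ_2 + 2h_2·σ_3 = 6(g'(6) - Δ_2) = -15.
Solving the tridiagonal system: σ_0 = 1367/26, σ_1 = -275/13, σ_2 = 387/26, σ_3 = -291/26.

14.8846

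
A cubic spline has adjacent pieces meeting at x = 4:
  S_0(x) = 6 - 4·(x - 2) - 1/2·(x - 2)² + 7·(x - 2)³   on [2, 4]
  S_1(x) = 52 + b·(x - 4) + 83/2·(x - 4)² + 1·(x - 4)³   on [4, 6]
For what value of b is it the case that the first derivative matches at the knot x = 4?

78

S_0'(x) = -4 - 1·(x - 2) + 21·(x - 2)², so S_0'(4) = 78. On the right, S_1'(4) = b, so b = 78.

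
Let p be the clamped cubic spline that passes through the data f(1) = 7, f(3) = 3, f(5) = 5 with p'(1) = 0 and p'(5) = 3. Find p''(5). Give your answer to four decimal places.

1.5000

Let σ_i = p''(x_i). Step sizes h_i = 2, 2; slopes of the chords Δ_i = (y_(i+1) - y_i)/h_i = -2, 1.
  2·σ_0 + 8·σ_1 + 2·σ_2 = 6(Δ_1 - Δ_0) = 18
Clamped end conditions give two more equations: 2h_0·σ_0 + h_0·σ_1 = 6(Δ_0 - p'(1)) = -12 and h_1·σ_1 + 2h_1·σ_2 = 6(p'(5) - Δ_1) = 12.
Forward elimination and back-substitution give σ_0 = -9/2, σ_1 = 3, σ_2 = 3/2.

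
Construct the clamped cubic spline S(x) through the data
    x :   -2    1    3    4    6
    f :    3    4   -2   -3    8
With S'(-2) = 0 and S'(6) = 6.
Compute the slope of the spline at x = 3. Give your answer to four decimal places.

Put m_i = S'' at the i-th knot. Here h = (3, 2, 1, 2) and Δ = (1/3, -3, -1, 11/2), so the interior equations h_(i-1)·m_(i-1) + 2(h_(i-1)+h_i)·m_i + h_i·m_(i+1) = 6(Δ_i − Δ_(i-1)) read
  3·m_0 + 10·m_1 + 2·m_2 = 6(Δ_1 - Δ_0) = -20
  2·m_1 + 6·m_2 + 1·m_3 = 6(Δ_2 - Δ_1) = 12
  1·m_2 + 6·m_3 + 2·m_4 = 6(Δ_3 - Δ_2) = 39
Clamped end conditions give two more equations: 2h_0·m_0 + h_0·m_1 = 6(Δ_0 - S'(-2)) = 2 and h_3·m_3 + 2h_3·m_4 = 6(S'(6) - Δ_3) = 3.
Solving: m_0 = 805/453, m_1 = -436/151, m_2 = 535/302, m_3 = 1079/151, m_4 = -1705/604.
On [3, 4], S'(x) = b_2 + 2c_2·(x - 3) + 3d_2·(x - 3)² with b_2 = Δ_2 - h_2(2m_2 + m_3)/6 = -420/151, c_2 = m_2/2 = 535/604, d_2 = (m_3 - m_2)/(6h_2) = 541/604. So S'(3) = -420/151.

-2.7815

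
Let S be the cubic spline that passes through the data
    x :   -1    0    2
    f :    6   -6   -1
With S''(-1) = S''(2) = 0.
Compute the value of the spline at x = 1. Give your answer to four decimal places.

Write σ_i for S''(x_i). With h_i = 1, 2 and divided differences Δ_i = -12, 5/2, the continuity of S' gives the tridiagonal system
  1·σ_0 + 6·σ_1 + 2·σ_2 = 6(Δ_1 - Δ_0) = 87
Natural end conditions: σ_0 = σ_2 = 0.
Solving: σ_0 = 0, σ_1 = 29/2, σ_2 = 0.
On [0, 2], S(x) = -6 - 43/6·x + 29/4·x² - 29/24·x³.
With x = 1: S(1) = -57/8.

-7.1250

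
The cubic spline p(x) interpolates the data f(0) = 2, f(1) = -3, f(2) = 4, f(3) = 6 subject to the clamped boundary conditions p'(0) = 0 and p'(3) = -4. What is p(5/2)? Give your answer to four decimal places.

With m_i denoting the second derivative at x_i, h_i = 1, 1, 1, and Δ_i = (y_(i+1) − y_i)/h_i = -5, 7, 2:
  1·m_0 + 4·m_1 + 1·m_2 = 6(Δ_1 - Δ_0) = 72
  1·m_1 + 4·m_2 + 1·m_3 = 6(Δ_2 - Δ_1) = -30
Clamped end conditions give two more equations: 2h_0·m_0 + h_0·m_1 = 6(Δ_0 - p'(0)) = -30 and h_2·m_2 + 2h_2·m_3 = 6(p'(3) - Δ_2) = -36.
Solving the tridiagonal system: m_0 = -436/15, m_1 = 422/15, m_2 = -172/15, m_3 = -184/15.
On [2, 3], p(x) = 4 + 118/15·(x - 2) - 86/15·(x - 2)² - 2/15·(x - 2)³.
With (x - 2) = 1/2: p(5/2) = 389/60.

6.4833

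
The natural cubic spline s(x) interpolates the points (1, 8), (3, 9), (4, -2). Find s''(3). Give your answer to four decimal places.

-11.5000

Let M_i = s''(x_i). Step sizes h_i = 2, 1; slopes of the chords Δ_i = (y_(i+1) - y_i)/h_i = 1/2, -11.
  2·M_0 + 6·M_1 + 1·M_2 = 6(Δ_1 - Δ_0) = -69
Natural end conditions: M_0 = M_2 = 0.
Solving the tridiagonal system: M_0 = 0, M_1 = -23/2, M_2 = 0.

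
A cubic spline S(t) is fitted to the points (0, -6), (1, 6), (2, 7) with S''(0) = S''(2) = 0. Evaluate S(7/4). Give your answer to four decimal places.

7.3945

With m_i denoting the second derivative at x_i, h_i = 1, 1, and Δ_i = (y_(i+1) − y_i)/h_i = 12, 1:
  1·m_0 + 4·m_1 + 1·m_2 = 6(Δ_1 - Δ_0) = -66
Natural end conditions: m_0 = m_2 = 0.
Solving the tridiagonal system: m_0 = 0, m_1 = -33/2, m_2 = 0.
On [1, 2], S(t) = 6 + 13/2·(t - 1) - 33/4·(t - 1)² + 11/4·(t - 1)³.
With (t - 1) = 3/4: S(7/4) = 1893/256.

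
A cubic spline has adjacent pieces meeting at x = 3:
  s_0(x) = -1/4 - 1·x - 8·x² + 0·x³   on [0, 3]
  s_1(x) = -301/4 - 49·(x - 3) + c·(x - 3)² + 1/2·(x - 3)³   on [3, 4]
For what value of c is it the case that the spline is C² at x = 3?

-8

s_0''(x) = -16 + 0·x, so s_0''(3) = -16. On the right, s_1''(3) = 2c, so c = -8.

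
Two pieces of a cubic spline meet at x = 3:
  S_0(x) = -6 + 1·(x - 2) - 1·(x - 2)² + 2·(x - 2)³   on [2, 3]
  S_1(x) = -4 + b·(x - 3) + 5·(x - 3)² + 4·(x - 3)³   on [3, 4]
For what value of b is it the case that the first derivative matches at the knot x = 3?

5

S_0'(x) = 1 - 2·(x - 2) + 6·(x - 2)², so S_0'(3) = 5. On the right, S_1'(3) = b, so b = 5.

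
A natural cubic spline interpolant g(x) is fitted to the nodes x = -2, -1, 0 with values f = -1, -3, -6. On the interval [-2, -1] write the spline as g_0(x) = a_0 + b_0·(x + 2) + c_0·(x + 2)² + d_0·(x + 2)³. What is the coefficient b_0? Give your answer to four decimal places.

-1.7500

Let M_i = g''(x_i). Step sizes h_i = 1, 1; slopes of the chords Δ_i = (y_(i+1) - y_i)/h_i = -2, -3.
  1·M_0 + 4·M_1 + 1·M_2 = 6(Δ_1 - Δ_0) = -6
Natural end conditions: M_0 = M_2 = 0.
Forward elimination and back-substitution give M_0 = 0, M_1 = -3/2, M_2 = 0.
On [-2, -1], with g_0(x) = a_0 + b_0·(x + 2) + c_0·(x + 2)² + d_0·(x + 2)³: c_0 = M_0/2 = 0, d_0 = (M_1 - M_0)/(6h_0) = -1/4, b_0 = Δ_0 - h_0(2M_0 + M_1)/6 = -7/4.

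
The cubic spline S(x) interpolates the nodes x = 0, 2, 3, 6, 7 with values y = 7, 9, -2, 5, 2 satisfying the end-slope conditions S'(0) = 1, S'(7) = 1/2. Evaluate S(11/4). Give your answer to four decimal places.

Put σ_i = S'' at the i-th knot. Here h = (2, 1, 3, 1) and Δ = (1, -11, 7/3, -3), so the interior equations h_(i-1)·σ_(i-1) + 2(h_(i-1)+h_i)·σ_i + h_i·σ_(i+1) = 6(Δ_i − Δ_(i-1)) read
  2·σ_0 + 6·σ_1 + 1·σ_2 = 6(Δ_1 - Δ_0) = -72
  1·σ_1 + 8·σ_2 + 3·σ_3 = 6(Δ_2 - Δ_1) = 80
  3·σ_2 + 8·σ_3 + 1·σ_4 = 6(Δ_3 - Δ_2) = -32
Clamped end conditions give two more equations: 2h_0·σ_0 + h_0·σ_1 = 6(Δ_0 - S'(0)) = 0 and h_3·σ_3 + 2h_3·σ_4 = 6(S'(7) - Δ_3) = 21.
Forward elimination and back-substitution give σ_0 = 2933/330, σ_1 = -2933/165, σ_2 = 557/33, σ_3 = -683/55, σ_4 = 919/55.
On [2, 3], S(x) = 9 - 2603/330·(x - 2) - 2933/330·(x - 2)² + 953/165·(x - 2)³.
With (x - 2) = 3/4: S(11/4) = 367/704.

0.5213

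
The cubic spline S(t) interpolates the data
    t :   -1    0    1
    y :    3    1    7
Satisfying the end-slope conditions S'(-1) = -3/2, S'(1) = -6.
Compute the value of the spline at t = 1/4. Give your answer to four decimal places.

Let M_i = S''(x_i). Step sizes h_i = 1, 1; slopes of the chords Δ_i = (y_(i+1) - y_i)/h_i = -2, 6.
  1·M_0 + 4·M_1 + 1·M_2 = 6(Δ_1 - Δ_0) = 48
Clamped end conditions give two more equations: 2h_0·M_0 + h_0·M_1 = 6(Δ_0 - S'(-1)) = -3 and h_1·M_1 + 2h_1·M_2 = 6(S'(1) - Δ_1) = -72.
Forward elimination and back-substitution give M_0 = -63/4, M_1 = 57/2, M_2 = -201/4.
On [0, 1], S(t) = 1 + 39/8·t + 57/4·t² - 105/8·t³.
With t = 1/4: S(1/4) = 1487/512.

2.9043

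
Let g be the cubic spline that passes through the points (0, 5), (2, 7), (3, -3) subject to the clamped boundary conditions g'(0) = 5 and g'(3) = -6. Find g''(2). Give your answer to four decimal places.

Put M_i = g'' at the i-th knot. Here h = (2, 1) and Δ = (1, -10), so the interior equations h_(i-1)·M_(i-1) + 2(h_(i-1)+h_i)·M_i + h_i·M_(i+1) = 6(Δ_i − Δ_(i-1)) read
  2·M_0 + 6·M_1 + 1·M_2 = 6(Δ_1 - Δ_0) = -66
Clamped end conditions give two more equations: 2h_0·M_0 + h_0·M_1 = 6(Δ_0 - g'(0)) = -24 and h_1·M_1 + 2h_1·M_2 = 6(g'(3) - Δ_1) = 24.
Forward elimination and back-substitution give M_0 = 4/3, M_1 = -44/3, M_2 = 58/3.

-14.6667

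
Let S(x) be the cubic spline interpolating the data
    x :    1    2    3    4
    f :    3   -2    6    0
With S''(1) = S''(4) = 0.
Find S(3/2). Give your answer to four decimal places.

Write M_i for S''(x_i). With h_i = 1, 1, 1 and divided differences Δ_i = -5, 8, -6, the continuity of S' gives the tridiagonal system
  1·M_0 + 4·M_1 + 1·M_2 = 6(Δ_1 - Δ_0) = 78
  1·M_1 + 4·M_2 + 1·M_3 = 6(Δ_2 - Δ_1) = -84
Natural end conditions: M_0 = M_3 = 0.
Hence M_0 = 0, M_1 = 132/5, M_2 = -138/5, M_3 = 0.
On [1, 2], S(x) = 3 - 47/5·(x - 1) + 0·(x - 1)² + 22/5·(x - 1)³.
With (x - 1) = 1/2: S(3/2) = -23/20.

-1.1500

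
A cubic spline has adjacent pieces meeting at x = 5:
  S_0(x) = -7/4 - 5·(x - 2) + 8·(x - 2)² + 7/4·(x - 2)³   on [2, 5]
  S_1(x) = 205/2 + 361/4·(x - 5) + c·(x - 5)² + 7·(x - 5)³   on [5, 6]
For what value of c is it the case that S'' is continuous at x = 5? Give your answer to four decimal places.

S_0''(x) = 16 + 21/2·(x - 2), so S_0''(5) = 95/2. On the right, S_1''(5) = 2c, so c = 95/4.

23.7500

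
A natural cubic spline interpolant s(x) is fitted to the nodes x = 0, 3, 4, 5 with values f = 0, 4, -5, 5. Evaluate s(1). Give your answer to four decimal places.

With σ_i denoting the second derivative at x_i, h_i = 3, 1, 1, and Δ_i = (y_(i+1) − y_i)/h_i = 4/3, -9, 10:
  3·σ_0 + 8·σ_1 + 1·σ_2 = 6(Δ_1 - Δ_0) = -62
  1·σ_1 + 4·σ_2 + 1·σ_3 = 6(Δ_2 - Δ_1) = 114
Natural end conditions: σ_0 = σ_3 = 0.
Hence σ_0 = 0, σ_1 = -362/31, σ_2 = 974/31, σ_3 = 0.
On [0, 3], s(x) = 0 + 667/93·x + 0·x² - 181/279·x³.
With x = 1: s(1) = 1820/279.

6.5233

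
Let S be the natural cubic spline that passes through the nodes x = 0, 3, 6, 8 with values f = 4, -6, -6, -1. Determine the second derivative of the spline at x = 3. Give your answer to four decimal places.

Write M_i for S''(x_i). With h_i = 3, 3, 2 and divided differences Δ_i = -10/3, 0, 5/2, the continuity of S' gives the tridiagonal system
  3·M_0 + 12·M_1 + 3·M_2 = 6(Δ_1 - Δ_0) = 20
  3·M_1 + 10·M_2 + 2·M_3 = 6(Δ_2 - Δ_1) = 15
Natural end conditions: M_0 = M_3 = 0.
Solving the tridiagonal system: M_0 = 0, M_1 = 155/111, M_2 = 40/37, M_3 = 0.

1.3964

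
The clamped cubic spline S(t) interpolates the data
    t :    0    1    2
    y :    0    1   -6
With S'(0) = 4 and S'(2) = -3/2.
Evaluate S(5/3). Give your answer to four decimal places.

-4.3426

Put m_i = S'' at the i-th knot. Here h = (1, 1) and Δ = (1, -7), so the interior equations h_(i-1)·m_(i-1) + 2(h_(i-1)+h_i)·m_i + h_i·m_(i+1) = 6(Δ_i − Δ_(i-1)) read
  1·m_0 + 4·m_1 + 1·m_2 = 6(Δ_1 - Δ_0) = -48
Clamped end conditions give two more equations: 2h_0·m_0 + h_0·m_1 = 6(Δ_0 - S'(0)) = -18 and h_1·m_1 + 2h_1·m_2 = 6(S'(2) - Δ_1) = 33.
Forward elimination and back-substitution give m_0 = 1/4, m_1 = -37/2, m_2 = 103/4.
On [1, 2], S(t) = 1 - 41/8·(t - 1) - 37/4·(t - 1)² + 59/8·(t - 1)³.
With (t - 1) = 2/3: S(5/3) = -469/108.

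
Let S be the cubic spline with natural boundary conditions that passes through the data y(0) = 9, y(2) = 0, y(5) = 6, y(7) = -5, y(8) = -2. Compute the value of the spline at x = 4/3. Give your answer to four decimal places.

1.3897

Put M_i = S'' at the i-th knot. Here h = (2, 3, 2, 1) and Δ = (-9/2, 2, -11/2, 3), so the interior equations h_(i-1)·M_(i-1) + 2(h_(i-1)+h_i)·M_i + h_i·M_(i+1) = 6(Δ_i − Δ_(i-1)) read
  2·M_0 + 10·M_1 + 3·M_2 = 6(Δ_1 - Δ_0) = 39
  3·M_1 + 10·M_2 + 2·M_3 = 6(Δ_2 - Δ_1) = -45
  2·M_2 + 6·M_3 + 1·M_4 = 6(Δ_3 - Δ_2) = 51
Natural end conditions: M_0 = M_4 = 0.
Solving: M_0 = 0, M_1 = 150/23, M_2 = -201/23, M_3 = 525/46, M_4 = 0.
On [0, 2], S(x) = 9 - 307/46·x + 0·x² + 25/46·x³.
With x = 4/3: S(4/3) = 863/621.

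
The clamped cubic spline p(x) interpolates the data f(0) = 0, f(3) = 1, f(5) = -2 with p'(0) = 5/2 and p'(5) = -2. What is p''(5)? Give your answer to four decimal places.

-0.5500

With M_i denoting the second derivative at x_i, h_i = 3, 2, and Δ_i = (y_(i+1) − y_i)/h_i = 1/3, -3/2:
  3·M_0 + 10·M_1 + 2·M_2 = 6(Δ_1 - Δ_0) = -11
Clamped end conditions give two more equations: 2h_0·M_0 + h_0·M_1 = 6(Δ_0 - p'(0)) = -13 and h_1·M_1 + 2h_1·M_2 = 6(p'(5) - Δ_1) = -3.
Forward elimination and back-substitution give M_0 = -59/30, M_1 = -2/5, M_2 = -11/20.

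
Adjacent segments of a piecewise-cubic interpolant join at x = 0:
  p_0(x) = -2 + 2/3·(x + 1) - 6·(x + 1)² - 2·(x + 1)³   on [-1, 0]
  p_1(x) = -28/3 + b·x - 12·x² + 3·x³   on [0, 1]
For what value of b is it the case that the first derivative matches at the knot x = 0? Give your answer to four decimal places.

p_0'(x) = 2/3 - 12·(x + 1) - 6·(x + 1)², so p_0'(0) = -52/3. On the right, p_1'(0) = b, so b = -52/3.

-17.3333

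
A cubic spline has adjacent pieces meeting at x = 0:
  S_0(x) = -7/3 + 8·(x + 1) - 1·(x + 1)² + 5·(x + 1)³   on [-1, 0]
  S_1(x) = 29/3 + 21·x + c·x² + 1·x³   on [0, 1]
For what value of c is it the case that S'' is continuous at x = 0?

14

S_0''(x) = -2 + 30·(x + 1), so S_0''(0) = 28. On the right, S_1''(0) = 2c, so c = 14.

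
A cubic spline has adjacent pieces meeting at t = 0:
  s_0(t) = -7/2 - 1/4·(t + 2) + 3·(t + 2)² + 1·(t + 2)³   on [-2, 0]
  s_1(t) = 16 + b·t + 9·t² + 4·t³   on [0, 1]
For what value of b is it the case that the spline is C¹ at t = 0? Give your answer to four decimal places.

23.7500

s_0'(t) = -1/4 + 6·(t + 2) + 3·(t + 2)², so s_0'(0) = 95/4. On the right, s_1'(0) = b, so b = 95/4.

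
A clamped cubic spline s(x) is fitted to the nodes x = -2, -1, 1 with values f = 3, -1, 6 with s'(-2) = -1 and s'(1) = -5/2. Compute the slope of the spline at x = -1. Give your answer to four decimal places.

-1.5000

Put M_i = s'' at the i-th knot. Here h = (1, 2) and Δ = (-4, 7/2), so the interior equations h_(i-1)·M_(i-1) + 2(h_(i-1)+h_i)·M_i + h_i·M_(i+1) = 6(Δ_i − Δ_(i-1)) read
  1·M_0 + 6·M_1 + 2·M_2 = 6(Δ_1 - Δ_0) = 45
Clamped end conditions give two more equations: 2h_0·M_0 + h_0·M_1 = 6(Δ_0 - s'(-2)) = -18 and h_1·M_1 + 2h_1·M_2 = 6(s'(1) - Δ_1) = -36.
Hence M_0 = -17, M_1 = 16, M_2 = -17.
On [-1, 1], s'(x) = b_1 + 2c_1·(x + 1) + 3d_1·(x + 1)² with b_1 = Δ_1 - h_1(2M_1 + M_2)/6 = -3/2, c_1 = M_1/2 = 8, d_1 = (M_2 - M_1)/(6h_1) = -11/4. So s'(-1) = -3/2.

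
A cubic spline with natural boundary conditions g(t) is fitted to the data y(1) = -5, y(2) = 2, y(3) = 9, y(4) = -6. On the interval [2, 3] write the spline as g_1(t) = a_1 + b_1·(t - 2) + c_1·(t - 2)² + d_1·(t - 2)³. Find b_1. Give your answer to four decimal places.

Put M_i = g'' at the i-th knot. Here h = (1, 1, 1) and Δ = (7, 7, -15), so the interior equations h_(i-1)·M_(i-1) + 2(h_(i-1)+h_i)·M_i + h_i·M_(i+1) = 6(Δ_i − Δ_(i-1)) read
  1·M_0 + 4·M_1 + 1·M_2 = 6(Δ_1 - Δ_0) = 0
  1·M_1 + 4·M_2 + 1·M_3 = 6(Δ_2 - Δ_1) = -132
Natural end conditions: M_0 = M_3 = 0.
Solving the tridiagonal system: M_0 = 0, M_1 = 44/5, M_2 = -176/5, M_3 = 0.
On [2, 3], with g_1(t) = a_1 + b_1·(t - 2) + c_1·(t - 2)² + d_1·(t - 2)³: c_1 = M_1/2 = 22/5, d_1 = (M_2 - M_1)/(6h_1) = -22/3, b_1 = Δ_1 - h_1(2M_1 + M_2)/6 = 149/15.

9.9333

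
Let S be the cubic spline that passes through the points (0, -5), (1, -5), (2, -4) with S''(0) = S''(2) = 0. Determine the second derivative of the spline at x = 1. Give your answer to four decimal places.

Write m_i for S''(x_i). With h_i = 1, 1 and divided differences Δ_i = 0, 1, the continuity of S' gives the tridiagonal system
  1·m_0 + 4·m_1 + 1·m_2 = 6(Δ_1 - Δ_0) = 6
Natural end conditions: m_0 = m_2 = 0.
Solving: m_0 = 0, m_1 = 3/2, m_2 = 0.

1.5000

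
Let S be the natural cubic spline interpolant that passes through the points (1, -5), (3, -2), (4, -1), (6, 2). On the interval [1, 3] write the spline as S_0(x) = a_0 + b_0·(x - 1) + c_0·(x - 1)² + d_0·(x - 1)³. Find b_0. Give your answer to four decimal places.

Let M_i = S''(x_i). Step sizes h_i = 2, 1, 2; slopes of the chords Δ_i = (y_(i+1) - y_i)/h_i = 3/2, 1, 3/2.
  2·M_0 + 6·M_1 + 1·M_2 = 6(Δ_1 - Δ_0) = -3
  1·M_1 + 6·M_2 + 2·M_3 = 6(Δ_2 - Δ_1) = 3
Natural end conditions: M_0 = M_3 = 0.
Solving: M_0 = 0, M_1 = -3/5, M_2 = 3/5, M_3 = 0.
On [1, 3], with S_0(x) = a_0 + b_0·(x - 1) + c_0·(x - 1)² + d_0·(x - 1)³: c_0 = M_0/2 = 0, d_0 = (M_1 - M_0)/(6h_0) = -1/20, b_0 = Δ_0 - h_0(2M_0 + M_1)/6 = 17/10.

1.7000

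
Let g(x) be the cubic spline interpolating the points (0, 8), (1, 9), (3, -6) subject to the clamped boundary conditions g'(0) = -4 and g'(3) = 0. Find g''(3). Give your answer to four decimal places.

21.0833

With m_i denoting the second derivative at x_i, h_i = 1, 2, and Δ_i = (y_(i+1) − y_i)/h_i = 1, -15/2:
  1·m_0 + 6·m_1 + 2·m_2 = 6(Δ_1 - Δ_0) = -51
Clamped end conditions give two more equations: 2h_0·m_0 + h_0·m_1 = 6(Δ_0 - g'(0)) = 30 and h_1·m_1 + 2h_1·m_2 = 6(g'(3) - Δ_1) = 45.
Hence m_0 = 149/6, m_1 = -59/3, m_2 = 253/12.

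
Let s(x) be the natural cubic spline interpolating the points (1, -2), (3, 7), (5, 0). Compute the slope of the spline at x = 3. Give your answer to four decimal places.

Let m_i = s''(x_i). Step sizes h_i = 2, 2; slopes of the chords Δ_i = (y_(i+1) - y_i)/h_i = 9/2, -7/2.
  2·m_0 + 8·m_1 + 2·m_2 = 6(Δ_1 - Δ_0) = -48
Natural end conditions: m_0 = m_2 = 0.
Forward elimination and back-substitution give m_0 = 0, m_1 = -6, m_2 = 0.
On [3, 5], s'(x) = b_1 + 2c_1·(x - 3) + 3d_1·(x - 3)² with b_1 = Δ_1 - h_1(2m_1 + m_2)/6 = 1/2, c_1 = m_1/2 = -3, d_1 = (m_2 - m_1)/(6h_1) = 1/2. So s'(3) = 1/2.

0.5000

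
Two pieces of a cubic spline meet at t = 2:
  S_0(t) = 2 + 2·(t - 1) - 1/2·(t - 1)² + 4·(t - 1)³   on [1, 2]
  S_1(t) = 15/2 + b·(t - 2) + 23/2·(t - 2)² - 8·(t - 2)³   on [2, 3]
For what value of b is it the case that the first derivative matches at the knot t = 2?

S_0'(t) = 2 - 1·(t - 1) + 12·(t - 1)², so S_0'(2) = 13. On the right, S_1'(2) = b, so b = 13.

13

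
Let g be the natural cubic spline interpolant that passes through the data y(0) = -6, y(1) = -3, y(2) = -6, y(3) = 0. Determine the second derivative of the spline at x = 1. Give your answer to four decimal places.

With M_i denoting the second derivative at x_i, h_i = 1, 1, 1, and Δ_i = (y_(i+1) − y_i)/h_i = 3, -3, 6:
  1·M_0 + 4·M_1 + 1·M_2 = 6(Δ_1 - Δ_0) = -36
  1·M_1 + 4·M_2 + 1·M_3 = 6(Δ_2 - Δ_1) = 54
Natural end conditions: M_0 = M_3 = 0.
Solving: M_0 = 0, M_1 = -66/5, M_2 = 84/5, M_3 = 0.

-13.2000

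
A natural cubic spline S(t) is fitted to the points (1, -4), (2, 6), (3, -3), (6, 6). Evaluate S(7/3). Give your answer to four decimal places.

4.3190

Let M_i = S''(x_i). Step sizes h_i = 1, 1, 3; slopes of the chords Δ_i = (y_(i+1) - y_i)/h_i = 10, -9, 3.
  1·M_0 + 4·M_1 + 1·M_2 = 6(Δ_1 - Δ_0) = -114
  1·M_1 + 8·M_2 + 3·M_3 = 6(Δ_2 - Δ_1) = 72
Natural end conditions: M_0 = M_3 = 0.
Solving the tridiagonal system: M_0 = 0, M_1 = -984/31, M_2 = 402/31, M_3 = 0.
On [2, 3], S(t) = 6 - 18/31·(t - 2) - 492/31·(t - 2)² + 231/31·(t - 2)³.
With (t - 2) = 1/3: S(7/3) = 1205/279.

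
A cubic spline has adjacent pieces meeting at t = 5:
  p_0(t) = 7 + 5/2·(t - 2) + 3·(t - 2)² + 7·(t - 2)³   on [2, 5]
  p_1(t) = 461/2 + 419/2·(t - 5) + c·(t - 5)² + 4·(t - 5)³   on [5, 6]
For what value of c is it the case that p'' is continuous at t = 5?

p_0''(t) = 6 + 42·(t - 2), so p_0''(5) = 132. On the right, p_1''(5) = 2c, so c = 66.

66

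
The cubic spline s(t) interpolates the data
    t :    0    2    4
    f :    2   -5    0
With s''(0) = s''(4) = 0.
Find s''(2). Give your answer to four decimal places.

4.5000

Let M_i = s''(x_i). Step sizes h_i = 2, 2; slopes of the chords Δ_i = (y_(i+1) - y_i)/h_i = -7/2, 5/2.
  2·M_0 + 8·M_1 + 2·M_2 = 6(Δ_1 - Δ_0) = 36
Natural end conditions: M_0 = M_2 = 0.
Forward elimination and back-substitution give M_0 = 0, M_1 = 9/2, M_2 = 0.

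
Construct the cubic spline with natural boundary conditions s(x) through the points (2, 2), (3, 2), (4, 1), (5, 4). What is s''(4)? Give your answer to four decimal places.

Write M_i for s''(x_i). With h_i = 1, 1, 1 and divided differences Δ_i = 0, -1, 3, the continuity of s' gives the tridiagonal system
  1·M_0 + 4·M_1 + 1·M_2 = 6(Δ_1 - Δ_0) = -6
  1·M_1 + 4·M_2 + 1·M_3 = 6(Δ_2 - Δ_1) = 24
Natural end conditions: M_0 = M_3 = 0.
Solving: M_0 = 0, M_1 = -16/5, M_2 = 34/5, M_3 = 0.

6.8000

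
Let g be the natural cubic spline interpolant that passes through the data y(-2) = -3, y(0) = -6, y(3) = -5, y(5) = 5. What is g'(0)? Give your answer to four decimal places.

-1.3095

With M_i denoting the second derivative at x_i, h_i = 2, 3, 2, and Δ_i = (y_(i+1) − y_i)/h_i = -3/2, 1/3, 5:
  2·M_0 + 10·M_1 + 3·M_2 = 6(Δ_1 - Δ_0) = 11
  3·M_1 + 10·M_2 + 2·M_3 = 6(Δ_2 - Δ_1) = 28
Natural end conditions: M_0 = M_3 = 0.
Forward elimination and back-substitution give M_0 = 0, M_1 = 2/7, M_2 = 19/7, M_3 = 0.
On [0, 3], g'(x) = b_1 + 2c_1·x + 3d_1·x² with b_1 = Δ_1 - h_1(2M_1 + M_2)/6 = -55/42, c_1 = M_1/2 = 1/7, d_1 = (M_2 - M_1)/(6h_1) = 17/126. So g'(0) = -55/42.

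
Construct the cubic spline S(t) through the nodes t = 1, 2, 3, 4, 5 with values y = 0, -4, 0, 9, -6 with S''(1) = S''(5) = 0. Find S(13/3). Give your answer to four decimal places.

With M_i denoting the second derivative at x_i, h_i = 1, 1, 1, 1, and Δ_i = (y_(i+1) − y_i)/h_i = -4, 4, 9, -15:
  1·M_0 + 4·M_1 + 1·M_2 = 6(Δ_1 - Δ_0) = 48
  1·M_1 + 4·M_2 + 1·M_3 = 6(Δ_2 - Δ_1) = 30
  1·M_2 + 4·M_3 + 1·M_4 = 6(Δ_3 - Δ_2) = -144
Natural end conditions: M_0 = M_4 = 0.
Hence M_0 = 0, M_1 = 57/7, M_2 = 108/7, M_3 = -279/7, M_4 = 0.
On [4, 5], S(t) = 9 - 12/7·(t - 4) - 279/14·(t - 4)² + 93/14·(t - 4)³.
With (t - 4) = 1/3: S(13/3) = 407/63.

6.4603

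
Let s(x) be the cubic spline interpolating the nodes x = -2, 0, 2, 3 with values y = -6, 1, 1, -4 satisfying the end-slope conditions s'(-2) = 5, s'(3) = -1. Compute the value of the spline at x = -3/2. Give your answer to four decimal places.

-3.7486

Let σ_i = s''(x_i). Step sizes h_i = 2, 2, 1; slopes of the chords Δ_i = (y_(i+1) - y_i)/h_i = 7/2, 0, -5.
  2·σ_0 + 8·σ_1 + 2·σ_2 = 6(Δ_1 - Δ_0) = -21
  2·σ_1 + 6·σ_2 + 1·σ_3 = 6(Δ_2 - Δ_1) = -30
Clamped end conditions give two more equations: 2h_0·σ_0 + h_0·σ_1 = 6(Δ_0 - s'(-2)) = -9 and h_2·σ_2 + 2h_2·σ_3 = 6(s'(3) - Δ_2) = 24.
Solving: σ_0 = -99/46, σ_1 = -9/46, σ_2 = -174/23, σ_3 = 363/23.
On [-2, 0], s(x) = -6 + 5·(x + 2) - 99/92·(x + 2)² + 15/92·(x + 2)³.
With (x + 2) = 1/2: s(-3/2) = -2759/736.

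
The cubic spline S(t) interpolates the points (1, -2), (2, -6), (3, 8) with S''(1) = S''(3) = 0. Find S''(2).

27

With m_i denoting the second derivative at x_i, h_i = 1, 1, and Δ_i = (y_(i+1) − y_i)/h_i = -4, 14:
  1·m_0 + 4·m_1 + 1·m_2 = 6(Δ_1 - Δ_0) = 108
Natural end conditions: m_0 = m_2 = 0.
Hence m_0 = 0, m_1 = 27, m_2 = 0.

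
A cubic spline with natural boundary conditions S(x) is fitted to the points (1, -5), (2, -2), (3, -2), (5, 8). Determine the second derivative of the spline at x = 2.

With M_i denoting the second derivative at x_i, h_i = 1, 1, 2, and Δ_i = (y_(i+1) − y_i)/h_i = 3, 0, 5:
  1·M_0 + 4·M_1 + 1·M_2 = 6(Δ_1 - Δ_0) = -18
  1·M_1 + 6·M_2 + 2·M_3 = 6(Δ_2 - Δ_1) = 30
Natural end conditions: M_0 = M_3 = 0.
Solving the tridiagonal system: M_0 = 0, M_1 = -6, M_2 = 6, M_3 = 0.

-6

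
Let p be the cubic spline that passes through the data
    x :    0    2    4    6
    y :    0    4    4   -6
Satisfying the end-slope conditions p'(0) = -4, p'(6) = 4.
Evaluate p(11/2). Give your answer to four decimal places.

-6.1000

Let M_i = p''(x_i). Step sizes h_i = 2, 2, 2; slopes of the chords Δ_i = (y_(i+1) - y_i)/h_i = 2, 0, -5.
  2·M_0 + 8·M_1 + 2·M_2 = 6(Δ_1 - Δ_0) = -12
  2·M_1 + 8·M_2 + 2·M_3 = 6(Δ_2 - Δ_1) = -30
Clamped end conditions give two more equations: 2h_0·M_0 + h_0·M_1 = 6(Δ_0 - p'(0)) = 36 and h_2·M_2 + 2h_2·M_3 = 6(p'(6) - Δ_2) = 54.
Solving the tridiagonal system: M_0 = 151/15, M_1 = -32/15, M_2 = -113/15, M_3 = 259/15.
On [4, 6], p(x) = 4 - 86/15·(x - 4) - 113/30·(x - 4)² + 31/15·(x - 4)³.
With (x - 4) = 3/2: p(11/2) = -61/10.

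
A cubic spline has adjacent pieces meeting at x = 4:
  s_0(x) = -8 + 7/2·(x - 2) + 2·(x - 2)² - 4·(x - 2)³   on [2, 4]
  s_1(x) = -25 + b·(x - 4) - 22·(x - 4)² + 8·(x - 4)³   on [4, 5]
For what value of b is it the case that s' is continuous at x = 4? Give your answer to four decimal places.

s_0'(x) = 7/2 + 4·(x - 2) - 12·(x - 2)², so s_0'(4) = -73/2. On the right, s_1'(4) = b, so b = -73/2.

-36.5000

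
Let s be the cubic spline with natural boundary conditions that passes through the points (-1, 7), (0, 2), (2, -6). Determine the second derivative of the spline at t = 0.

With M_i denoting the second derivative at x_i, h_i = 1, 2, and Δ_i = (y_(i+1) − y_i)/h_i = -5, -4:
  1·M_0 + 6·M_1 + 2·M_2 = 6(Δ_1 - Δ_0) = 6
Natural end conditions: M_0 = M_2 = 0.
Solving: M_0 = 0, M_1 = 1, M_2 = 0.

1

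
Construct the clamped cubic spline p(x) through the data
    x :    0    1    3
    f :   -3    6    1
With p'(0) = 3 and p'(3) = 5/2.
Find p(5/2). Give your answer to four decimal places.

1.6719

Put M_i = p'' at the i-th knot. Here h = (1, 2) and Δ = (9, -5/2), so the interior equations h_(i-1)·M_(i-1) + 2(h_(i-1)+h_i)·M_i + h_i·M_(i+1) = 6(Δ_i − Δ_(i-1)) read
  1·M_0 + 6·M_1 + 2·M_2 = 6(Δ_1 - Δ_0) = -69
Clamped end conditions give two more equations: 2h_0·M_0 + h_0·M_1 = 6(Δ_0 - p'(0)) = 36 and h_1·M_1 + 2h_1·M_2 = 6(p'(3) - Δ_1) = 30.
Forward elimination and back-substitution give M_0 = 88/3, M_1 = -68/3, M_2 = 113/6.
On [1, 3], p(x) = 6 + 19/3·(x - 1) - 34/3·(x - 1)² + 83/24·(x - 1)³.
With (x - 1) = 3/2: p(5/2) = 107/64.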